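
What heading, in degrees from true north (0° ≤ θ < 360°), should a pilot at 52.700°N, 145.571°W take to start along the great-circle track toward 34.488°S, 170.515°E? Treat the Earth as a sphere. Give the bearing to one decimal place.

215.0°

Δλ = 170.515 − -145.571 = 316.086°; wrapped into (−180°, 180°]: -43.914°.
θ = atan2( sin Δλ · cos φ₂ , cos φ₁ · sin φ₂ − sin φ₁ · cos φ₂ · cos Δλ )
  = atan2(-0.57168, -0.81546) = -144.968° → normalised to [0°, 360°): 215.032°.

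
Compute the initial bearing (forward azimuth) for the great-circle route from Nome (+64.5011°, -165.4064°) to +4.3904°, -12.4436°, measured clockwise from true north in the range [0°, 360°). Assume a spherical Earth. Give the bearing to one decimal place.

28.5°

Δλ = -12.4436 − -165.4064 = 152.9628°.
θ = atan2( sin Δλ · cos φ₂ , cos φ₁ · sin φ₂ − sin φ₁ · cos φ₂ · cos Δλ )
  = atan2(0.45324, 0.83455) = 28.506° → normalised to [0°, 360°): 28.506°.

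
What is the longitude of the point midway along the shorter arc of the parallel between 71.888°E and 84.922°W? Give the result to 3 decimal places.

Signed shortest Δλ from +71.888° to -84.922° is -156.810°.
Midpoint longitude = +71.888° + (-156.810°)/2 = +71.888° − 78.405° = -6.517°.

6.517°W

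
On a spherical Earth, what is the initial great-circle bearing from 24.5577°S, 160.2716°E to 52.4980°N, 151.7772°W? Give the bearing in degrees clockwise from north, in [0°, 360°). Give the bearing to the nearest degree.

Δλ = -151.7772 − 160.2716 = -312.0488°; wrapped into (−180°, 180°]: 47.9512°.
θ = atan2( sin Δλ · cos φ₂ , cos φ₁ · sin φ₂ − sin φ₁ · cos φ₂ · cos Δλ )
  = atan2(0.45207, 0.89103) = 26.901° → normalised to [0°, 360°): 26.901°.

27°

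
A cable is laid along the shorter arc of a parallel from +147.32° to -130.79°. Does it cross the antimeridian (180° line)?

Naïve |-130.79 − 147.32| = 278.11° > 180°, so the shorter arc goes the other way round — across 180°.
Signed shortest Δλ = ((-130.79 − 147.32 + 180) mod 360) − 180 = 81.89°.
Going east by 81.89° from +147.32° passes through 180° before reaching -130.79°.

Yes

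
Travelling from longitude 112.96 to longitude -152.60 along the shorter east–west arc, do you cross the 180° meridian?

Yes

Naïve |-152.60 − 112.96| = 265.56° > 180°, so the shorter arc goes the other way round — across 180°.
Signed shortest Δλ = ((-152.60 − 112.96 + 180) mod 360) − 180 = 94.44°.
Going east by 94.44° from +112.96° passes through 180° before reaching -152.60°.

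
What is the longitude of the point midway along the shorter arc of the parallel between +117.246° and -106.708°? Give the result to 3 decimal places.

-174.731°

Signed shortest Δλ from +117.246° to -106.708° is +136.046°.
Midpoint longitude = +117.246° + (+136.046°)/2 = +117.246° + 68.023° = +185.269°.
Normalise into (−180°, 180°]: -174.731°.
(The naïve average (+117.246 + -106.708)/2 = 5.269° is on the wrong side of the globe.)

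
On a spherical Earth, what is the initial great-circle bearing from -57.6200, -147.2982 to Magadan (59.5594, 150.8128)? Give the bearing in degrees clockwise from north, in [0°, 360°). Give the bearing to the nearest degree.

326°

Δλ = 150.8128 − -147.2982 = 298.1110°; wrapped into (−180°, 180°]: -61.8890°.
θ = atan2( sin Δλ · cos φ₂ , cos φ₁ · sin φ₂ − sin φ₁ · cos φ₂ · cos Δλ )
  = atan2(-0.44688, 0.66332) = -33.968° → normalised to [0°, 360°): 326.032°.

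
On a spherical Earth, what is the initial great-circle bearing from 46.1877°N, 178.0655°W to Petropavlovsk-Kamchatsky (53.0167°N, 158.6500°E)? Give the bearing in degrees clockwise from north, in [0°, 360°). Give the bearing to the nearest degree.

303°

Δλ = 158.6500 − -178.0655 = 336.7155°; wrapped into (−180°, 180°]: -23.2845°.
θ = atan2( sin Δλ · cos φ₂ , cos φ₁ · sin φ₂ − sin φ₁ · cos φ₂ · cos Δλ )
  = atan2(-0.23780, 0.15426) = -57.029° → normalised to [0°, 360°): 302.971°.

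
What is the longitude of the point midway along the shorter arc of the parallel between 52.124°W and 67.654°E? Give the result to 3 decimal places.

Signed shortest Δλ from -52.124° to +67.654° is +119.778°.
Midpoint longitude = -52.124° + (+119.778°)/2 = -52.124° + 59.889° = +7.765°.

7.765°E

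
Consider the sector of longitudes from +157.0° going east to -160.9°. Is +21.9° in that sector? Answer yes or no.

Band width going east from +157.0° to -160.9°: ((-160.9 − 157.0) mod 360) = 42.1°.
Offset of +21.9° east of the west edge: ((21.9 − 157.0) mod 360) = 224.9°.
224.9° > 42.1° ⇒ outside.

No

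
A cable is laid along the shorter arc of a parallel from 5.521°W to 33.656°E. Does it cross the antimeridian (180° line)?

No

Signed shortest Δλ = ((33.656 − -5.521 + 180) mod 360) − 180 = 39.177°.
Going east by 39.177° from -5.521° reaches +33.656° without touching 180°.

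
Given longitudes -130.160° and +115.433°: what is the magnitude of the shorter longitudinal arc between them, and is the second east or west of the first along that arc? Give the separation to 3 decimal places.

Raw difference: 115.433 − -130.160 = 245.593°.
Normalise into (−180°, 180°]: 245.593° − 360° = -114.407°.
Negative ⇒ the second point lies to the west; separation 114.407°.

114.407° west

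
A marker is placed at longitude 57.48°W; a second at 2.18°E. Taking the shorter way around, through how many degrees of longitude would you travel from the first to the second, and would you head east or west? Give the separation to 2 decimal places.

59.66° east

Raw difference: 2.18 − -57.48 = 59.66°.
Normalise into (−180°, 180°]: 59.66° stays 59.66°.
Positive ⇒ the second point lies to the east; separation 59.66°.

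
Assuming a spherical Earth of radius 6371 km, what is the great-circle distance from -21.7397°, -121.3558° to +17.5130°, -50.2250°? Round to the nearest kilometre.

Δλ = -50.2250 − -121.3558 = 71.1308°.
Δφ = 17.5130 − -21.7397 = 39.2527°.
a = sin²(Δφ/2) + cos φ₁ · cos φ₂ · sin²(Δλ/2) = 0.412488.
c = 2·atan2(√a, √(1−a)) = 1.39487 rad → d = 6371·c ≈ 8886.69 km.

8887 km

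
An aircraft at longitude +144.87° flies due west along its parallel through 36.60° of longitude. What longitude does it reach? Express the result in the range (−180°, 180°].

Start at +144.87°; shift −36.60° → +108.27°.
+108.27° already lies in (−180°, 180°].

+108.27°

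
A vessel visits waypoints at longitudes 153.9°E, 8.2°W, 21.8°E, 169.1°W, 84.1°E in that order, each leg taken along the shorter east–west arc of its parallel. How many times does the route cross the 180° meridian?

Leg 1: +153.9° → -8.2°, shortest Δλ = -162.1° (west) — does not cross 180°.
Leg 2: -8.2° → +21.8°, shortest Δλ = 30.0° (east) — does not cross 180°.
Leg 3: +21.8° → -169.1°, shortest Δλ = 169.1° (east) — crosses 180°.
Leg 4: -169.1° → +84.1°, shortest Δλ = -106.8° (west) — crosses 180°.
Total crossings: 2.

2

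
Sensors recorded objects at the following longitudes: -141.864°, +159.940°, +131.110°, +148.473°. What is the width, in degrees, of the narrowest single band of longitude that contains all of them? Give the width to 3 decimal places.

87.026°

Sort the longitudes: -141.864°, +131.110°, +148.473°, +159.940°.
Eastward gaps between consecutive values (wrapping around): 272.974°, 17.363°, 11.467°, 58.196°.
Largest gap = 272.974° ⇒ minimal covering band is its complement: 360° − 272.974° = 87.026°.
Band runs from +131.110° eastward to -141.864°, crossing the antimeridian.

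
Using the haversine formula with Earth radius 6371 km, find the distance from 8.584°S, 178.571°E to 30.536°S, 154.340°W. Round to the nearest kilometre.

3723 km

Δλ = -154.340 − 178.571 = -332.911°; wrapped into (−180°, 180°]: 27.089°.
Δφ = -30.536 − -8.584 = -21.952°.
a = sin²(Δφ/2) + cos φ₁ · cos φ₂ · sin²(Δλ/2) = 0.082965.
c = 2·atan2(√a, √(1−a)) = 0.58435 rad → d = 6371·c ≈ 3722.90 km.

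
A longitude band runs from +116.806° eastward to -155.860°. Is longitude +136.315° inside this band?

Band width going east from +116.806° to -155.860°: ((-155.860 − 116.806) mod 360) = 87.334°.
Offset of +136.315° east of the west edge: ((136.315 − 116.806) mod 360) = 19.509°.
19.509° ≤ 87.334° ⇒ inside.

Yes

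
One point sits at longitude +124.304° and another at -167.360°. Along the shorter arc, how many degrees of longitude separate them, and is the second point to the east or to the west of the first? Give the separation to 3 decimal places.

68.336° east

Raw difference: -167.360 − 124.304 = -291.664°.
Normalise into (−180°, 180°]: -291.664° + 360° = 68.336°.
Positive ⇒ the second point lies to the east; separation 68.336°.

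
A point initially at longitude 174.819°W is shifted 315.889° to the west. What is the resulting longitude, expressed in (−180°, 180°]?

130.708°W

Start at -174.819°; shift −315.889° → -490.708°.
-490.708° lies outside (−180°, 180°]; add 360° → -130.708°.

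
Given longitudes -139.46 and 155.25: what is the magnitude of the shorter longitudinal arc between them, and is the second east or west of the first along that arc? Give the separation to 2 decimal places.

Raw difference: 155.25 − -139.46 = 294.71°.
Normalise into (−180°, 180°]: 294.71° − 360° = -65.29°.
Negative ⇒ the second point lies to the west; separation 65.29°.

65.29° west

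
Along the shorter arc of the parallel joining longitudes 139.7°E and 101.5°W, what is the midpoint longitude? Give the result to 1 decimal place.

Signed shortest Δλ from +139.7° to -101.5° is +118.8°.
Midpoint longitude = +139.7° + (+118.8°)/2 = +139.7° + 59.4° = +199.1°.
Normalise into (−180°, 180°]: -160.9°.
(The naïve average (+139.7 + -101.5)/2 = 19.1° is on the wrong side of the globe.)

160.9°W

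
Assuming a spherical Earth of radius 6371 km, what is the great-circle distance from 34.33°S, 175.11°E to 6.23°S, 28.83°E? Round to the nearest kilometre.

14281 km

Δλ = 28.83 − 175.11 = -146.28°.
Δφ = -6.23 − -34.33 = 28.10°.
a = sin²(Δφ/2) + cos φ₁ · cos φ₂ · sin²(Δλ/2) = 0.810807.
c = 2·atan2(√a, √(1−a)) = 2.24160 rad → d = 6371·c ≈ 14281.21 km.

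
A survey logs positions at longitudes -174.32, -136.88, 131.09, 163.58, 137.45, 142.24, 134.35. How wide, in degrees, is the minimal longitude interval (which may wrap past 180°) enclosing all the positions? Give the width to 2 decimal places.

Sort the longitudes: -174.32°, -136.88°, +131.09°, +134.35°, +137.45°, +142.24°, +163.58°.
Eastward gaps between consecutive values (wrapping around): 37.44°, 267.97°, 3.26°, 3.10°, 4.79°, 21.34°, 22.10°.
Largest gap = 267.97° ⇒ minimal covering band is its complement: 360° − 267.97° = 92.03°.
Band runs from +131.09° eastward to -136.88°, crossing the antimeridian.

92.03°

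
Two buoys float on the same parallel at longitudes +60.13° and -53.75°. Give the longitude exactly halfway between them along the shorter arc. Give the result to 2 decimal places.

Signed shortest Δλ from +60.13° to -53.75° is -113.88°.
Midpoint longitude = +60.13° + (-113.88°)/2 = +60.13° − 56.94° = +3.19°.

+3.19°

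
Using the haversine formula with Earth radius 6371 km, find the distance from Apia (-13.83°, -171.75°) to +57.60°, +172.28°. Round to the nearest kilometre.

Δλ = 172.28 − -171.75 = 344.03°; wrapped into (−180°, 180°]: -15.97°.
Δφ = 57.60 − -13.83 = 71.43°.
a = sin²(Δφ/2) + cos φ₁ · cos φ₂ · sin²(Δλ/2) = 0.350809.
c = 2·atan2(√a, √(1−a)) = 1.26780 rad → d = 6371·c ≈ 8077.14 km.

8077 km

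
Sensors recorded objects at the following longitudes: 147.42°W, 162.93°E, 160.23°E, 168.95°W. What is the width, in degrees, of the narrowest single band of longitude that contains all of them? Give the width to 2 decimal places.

52.35°

Sort the longitudes: -168.95°, -147.42°, +160.23°, +162.93°.
Eastward gaps between consecutive values (wrapping around): 21.53°, 307.65°, 2.70°, 28.12°.
Largest gap = 307.65° ⇒ minimal covering band is its complement: 360° − 307.65° = 52.35°.
Band runs from +160.23° eastward to -147.42°, crossing the antimeridian.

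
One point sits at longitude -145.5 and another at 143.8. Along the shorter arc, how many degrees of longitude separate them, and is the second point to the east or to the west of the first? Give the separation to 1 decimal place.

70.7° west

Raw difference: 143.8 − -145.5 = 289.3°.
Normalise into (−180°, 180°]: 289.3° − 360° = -70.7°.
Negative ⇒ the second point lies to the west; separation 70.7°.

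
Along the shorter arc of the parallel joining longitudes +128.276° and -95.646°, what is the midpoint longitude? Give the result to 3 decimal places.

Signed shortest Δλ from +128.276° to -95.646° is +136.078°.
Midpoint longitude = +128.276° + (+136.078°)/2 = +128.276° + 68.039° = +196.315°.
Normalise into (−180°, 180°]: -163.685°.
(The naïve average (+128.276 + -95.646)/2 = 16.315° is on the wrong side of the globe.)

-163.685°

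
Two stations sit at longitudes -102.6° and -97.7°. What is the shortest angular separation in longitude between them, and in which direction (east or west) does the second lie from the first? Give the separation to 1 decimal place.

4.9° east

Raw difference: -97.7 − -102.6 = 4.9°.
Normalise into (−180°, 180°]: 4.9° stays 4.9°.
Positive ⇒ the second point lies to the east; separation 4.9°.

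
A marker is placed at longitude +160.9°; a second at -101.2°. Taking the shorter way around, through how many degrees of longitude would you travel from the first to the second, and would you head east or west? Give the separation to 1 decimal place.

97.9° east

Raw difference: -101.2 − 160.9 = -262.1°.
Normalise into (−180°, 180°]: -262.1° + 360° = 97.9°.
Positive ⇒ the second point lies to the east; separation 97.9°.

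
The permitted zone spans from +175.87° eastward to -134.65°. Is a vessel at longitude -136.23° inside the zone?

Yes

Band width going east from +175.87° to -134.65°: ((-134.65 − 175.87) mod 360) = 49.48°.
Offset of -136.23° east of the west edge: ((-136.23 − 175.87) mod 360) = 47.90°.
47.90° ≤ 49.48° ⇒ inside.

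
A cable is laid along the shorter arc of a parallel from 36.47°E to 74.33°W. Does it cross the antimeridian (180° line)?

Signed shortest Δλ = ((-74.33 − 36.47 + 180) mod 360) − 180 = -110.8°.
Going west by 110.8° from +36.47° reaches -74.33° without touching 180°.

No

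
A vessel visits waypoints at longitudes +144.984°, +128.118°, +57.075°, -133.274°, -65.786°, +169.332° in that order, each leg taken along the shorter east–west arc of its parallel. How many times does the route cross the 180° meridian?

Leg 1: +144.984° → +128.118°, shortest Δλ = -16.866° (west) — does not cross 180°.
Leg 2: +128.118° → +57.075°, shortest Δλ = -71.043° (west) — does not cross 180°.
Leg 3: +57.075° → -133.274°, shortest Δλ = 169.651° (east) — crosses 180°.
Leg 4: -133.274° → -65.786°, shortest Δλ = 67.488° (east) — does not cross 180°.
Leg 5: -65.786° → +169.332°, shortest Δλ = -124.882° (west) — crosses 180°.
Total crossings: 2.

2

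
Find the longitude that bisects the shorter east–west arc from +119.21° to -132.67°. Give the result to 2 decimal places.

+173.27°

Signed shortest Δλ from +119.21° to -132.67° is +108.12°.
Midpoint longitude = +119.21° + (+108.12°)/2 = +119.21° + 54.06° = +173.27°.
(The naïve average (+119.21 + -132.67)/2 = -6.73° is on the wrong side of the globe.)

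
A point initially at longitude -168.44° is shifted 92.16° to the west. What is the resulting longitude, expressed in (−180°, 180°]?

Start at -168.44°; shift −92.16° → -260.60°.
-260.60° lies outside (−180°, 180°]; add 360° → +99.40°.

+99.40°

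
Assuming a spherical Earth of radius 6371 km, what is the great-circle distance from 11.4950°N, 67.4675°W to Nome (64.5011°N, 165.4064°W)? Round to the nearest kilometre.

9231 km

Δλ = -165.4064 − -67.4675 = -97.9389°.
Δφ = 64.5011 − 11.4950 = 53.0061°.
a = sin²(Δφ/2) + cos φ₁ · cos φ₂ · sin²(Δλ/2) = 0.439197.
c = 2·atan2(√a, √(1−a)) = 1.44889 rad → d = 6371·c ≈ 9230.87 km.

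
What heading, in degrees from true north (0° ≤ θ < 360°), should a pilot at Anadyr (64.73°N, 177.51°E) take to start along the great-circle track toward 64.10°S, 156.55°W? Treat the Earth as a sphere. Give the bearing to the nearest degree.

166°

Δλ = -156.55 − 177.51 = -334.06°; wrapped into (−180°, 180°]: 25.94°.
θ = atan2( sin Δλ · cos φ₂ , cos φ₁ · sin φ₂ − sin φ₁ · cos φ₂ · cos Δλ )
  = atan2(0.19107, -0.73921) = 165.508° → normalised to [0°, 360°): 165.508°.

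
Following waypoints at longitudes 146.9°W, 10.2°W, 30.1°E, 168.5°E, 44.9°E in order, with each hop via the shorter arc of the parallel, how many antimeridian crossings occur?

0

Leg 1: -146.9° → -10.2°, shortest Δλ = 136.7° (east) — does not cross 180°.
Leg 2: -10.2° → +30.1°, shortest Δλ = 40.3° (east) — does not cross 180°.
Leg 3: +30.1° → +168.5°, shortest Δλ = 138.4° (east) — does not cross 180°.
Leg 4: +168.5° → +44.9°, shortest Δλ = -123.6° (west) — does not cross 180°.
Total crossings: 0.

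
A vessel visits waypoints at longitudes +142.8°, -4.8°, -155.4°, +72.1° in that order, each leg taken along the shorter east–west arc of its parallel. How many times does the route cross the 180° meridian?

Leg 1: +142.8° → -4.8°, shortest Δλ = -147.6° (west) — does not cross 180°.
Leg 2: -4.8° → -155.4°, shortest Δλ = -150.6° (west) — does not cross 180°.
Leg 3: -155.4° → +72.1°, shortest Δλ = -132.5° (west) — crosses 180°.
Total crossings: 1.

1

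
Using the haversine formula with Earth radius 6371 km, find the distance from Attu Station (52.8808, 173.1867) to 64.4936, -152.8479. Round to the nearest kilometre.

Δλ = -152.8479 − 173.1867 = -326.0346°; wrapped into (−180°, 180°]: 33.9654°.
Δφ = 64.4936 − 52.8808 = 11.6128°.
a = sin²(Δφ/2) + cos φ₁ · cos φ₂ · sin²(Δλ/2) = 0.032404.
c = 2·atan2(√a, √(1−a)) = 0.36200 rad → d = 6371·c ≈ 2306.29 km.

2306 km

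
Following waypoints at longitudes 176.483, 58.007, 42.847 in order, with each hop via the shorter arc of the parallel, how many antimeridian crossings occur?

Leg 1: +176.483° → +58.007°, shortest Δλ = -118.476° (west) — does not cross 180°.
Leg 2: +58.007° → +42.847°, shortest Δλ = -15.16° (west) — does not cross 180°.
Total crossings: 0.

0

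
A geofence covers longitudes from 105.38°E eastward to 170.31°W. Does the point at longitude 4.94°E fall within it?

Band width going east from +105.38° to -170.31°: ((-170.31 − 105.38) mod 360) = 84.31°.
Offset of +4.94° east of the west edge: ((4.94 − 105.38) mod 360) = 259.56°.
259.56° > 84.31° ⇒ outside.

No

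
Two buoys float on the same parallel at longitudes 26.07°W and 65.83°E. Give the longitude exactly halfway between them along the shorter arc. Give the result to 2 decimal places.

19.88°E

Signed shortest Δλ from -26.07° to +65.83° is +91.90°.
Midpoint longitude = -26.07° + (+91.90°)/2 = -26.07° + 45.95° = +19.88°.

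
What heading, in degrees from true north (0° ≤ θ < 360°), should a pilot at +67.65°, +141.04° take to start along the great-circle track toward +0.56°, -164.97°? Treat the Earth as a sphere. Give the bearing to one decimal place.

Δλ = -164.97 − 141.04 = -306.01°; wrapped into (−180°, 180°]: 53.99°.
θ = atan2( sin Δλ · cos φ₂ , cos φ₁ · sin φ₂ − sin φ₁ · cos φ₂ · cos Δλ )
  = atan2(0.80888, -0.54002) = 123.728° → normalised to [0°, 360°): 123.728°.

123.7°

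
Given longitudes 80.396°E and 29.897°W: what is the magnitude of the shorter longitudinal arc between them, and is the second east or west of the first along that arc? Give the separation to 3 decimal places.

Raw difference: -29.897 − 80.396 = -110.293°.
Normalise into (−180°, 180°]: -110.293° stays -110.293°.
Negative ⇒ the second point lies to the west; separation 110.293°.

110.293° west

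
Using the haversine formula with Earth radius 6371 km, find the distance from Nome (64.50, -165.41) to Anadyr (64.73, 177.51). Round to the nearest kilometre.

812 km

Δλ = 177.51 − -165.41 = 342.92°; wrapped into (−180°, 180°]: -17.08°.
Δφ = 64.73 − 64.50 = 0.23°.
a = sin²(Δφ/2) + cos φ₁ · cos φ₂ · sin²(Δλ/2) = 0.004057.
c = 2·atan2(√a, √(1−a)) = 0.12747 rad → d = 6371·c ≈ 812.12 km.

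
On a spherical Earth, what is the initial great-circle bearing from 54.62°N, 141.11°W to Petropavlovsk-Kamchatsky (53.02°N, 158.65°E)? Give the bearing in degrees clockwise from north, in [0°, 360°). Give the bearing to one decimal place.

Δλ = 158.65 − -141.11 = 299.76°; wrapped into (−180°, 180°]: -60.24°.
θ = atan2( sin Δλ · cos φ₂ , cos φ₁ · sin φ₂ − sin φ₁ · cos φ₂ · cos Δλ )
  = atan2(-0.52220, 0.21908) = -67.240° → normalised to [0°, 360°): 292.760°.

292.8°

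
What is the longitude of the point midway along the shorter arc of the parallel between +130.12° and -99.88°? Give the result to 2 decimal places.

Signed shortest Δλ from +130.12° to -99.88° is +130.00°.
Midpoint longitude = +130.12° + (+130.00°)/2 = +130.12° + 65.00° = +195.12°.
Normalise into (−180°, 180°]: -164.88°.
(The naïve average (+130.12 + -99.88)/2 = 15.12° is on the wrong side of the globe.)

-164.88°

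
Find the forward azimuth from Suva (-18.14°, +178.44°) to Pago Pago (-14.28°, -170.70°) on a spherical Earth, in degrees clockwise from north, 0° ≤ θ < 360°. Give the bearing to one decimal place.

71.3°

Δλ = -170.70 − 178.44 = -349.14°; wrapped into (−180°, 180°]: 10.86°.
θ = atan2( sin Δλ · cos φ₂ , cos φ₁ · sin φ₂ − sin φ₁ · cos φ₂ · cos Δλ )
  = atan2(0.18259, 0.06192) = 71.268° → normalised to [0°, 360°): 71.268°.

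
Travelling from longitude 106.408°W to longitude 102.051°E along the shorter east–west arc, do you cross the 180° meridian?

Yes

Naïve |102.051 − -106.408| = 208.459° > 180°, so the shorter arc goes the other way round — across 180°.
Signed shortest Δλ = ((102.051 − -106.408 + 180) mod 360) − 180 = -151.541°.
Going west by 151.541° from -106.408° passes through 180° before reaching +102.051°.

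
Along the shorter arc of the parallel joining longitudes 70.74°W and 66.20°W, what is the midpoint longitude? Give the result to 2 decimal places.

68.47°W

Signed shortest Δλ from -70.74° to -66.20° is +4.54°.
Midpoint longitude = -70.74° + (+4.54°)/2 = -70.74° + 2.27° = -68.47°.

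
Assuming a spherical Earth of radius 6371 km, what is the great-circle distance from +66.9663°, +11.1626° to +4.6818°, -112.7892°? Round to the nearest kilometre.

10920 km

Δλ = -112.7892 − 11.1626 = -123.9518°.
Δφ = 4.6818 − 66.9663 = -62.2845°.
a = sin²(Δφ/2) + cos φ₁ · cos φ₂ · sin²(Δλ/2) = 0.571340.
c = 2·atan2(√a, √(1−a)) = 1.71397 rad → d = 6371·c ≈ 10919.67 km.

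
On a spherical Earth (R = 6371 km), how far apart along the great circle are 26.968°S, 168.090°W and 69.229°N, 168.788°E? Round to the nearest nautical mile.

5864 nmi

Δλ = 168.788 − -168.090 = 336.878°; wrapped into (−180°, 180°]: -23.122°.
Δφ = 69.229 − -26.968 = 96.197°.
a = sin²(Δφ/2) + cos φ₁ · cos φ₂ · sin²(Δλ/2) = 0.566669.
c = 2·atan2(√a, √(1−a)) = 1.70453 rad → d = 6371·c ≈ 10859.57 km ≈ 5863.70 nmi.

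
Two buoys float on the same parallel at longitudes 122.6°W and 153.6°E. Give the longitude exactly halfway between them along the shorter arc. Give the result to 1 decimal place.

Signed shortest Δλ from -122.6° to +153.6° is -83.8°.
Midpoint longitude = -122.6° + (-83.8°)/2 = -122.6° − 41.9° = -164.5°.
(The naïve average (-122.6 + +153.6)/2 = 15.5° is on the wrong side of the globe.)

164.5°W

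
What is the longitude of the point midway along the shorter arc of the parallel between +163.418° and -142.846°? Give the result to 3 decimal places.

-169.714°

Signed shortest Δλ from +163.418° to -142.846° is +53.736°.
Midpoint longitude = +163.418° + (+53.736°)/2 = +163.418° + 26.868° = +190.286°.
Normalise into (−180°, 180°]: -169.714°.
(The naïve average (+163.418 + -142.846)/2 = 10.286° is on the wrong side of the globe.)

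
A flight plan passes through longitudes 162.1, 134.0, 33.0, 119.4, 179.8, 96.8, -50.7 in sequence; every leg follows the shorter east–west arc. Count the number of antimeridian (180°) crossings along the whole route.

0

Leg 1: +162.1° → +134.0°, shortest Δλ = -28.1° (west) — does not cross 180°.
Leg 2: +134.0° → +33.0°, shortest Δλ = -101.0° (west) — does not cross 180°.
Leg 3: +33.0° → +119.4°, shortest Δλ = 86.4° (east) — does not cross 180°.
Leg 4: +119.4° → +179.8°, shortest Δλ = 60.4° (east) — does not cross 180°.
Leg 5: +179.8° → +96.8°, shortest Δλ = -83.0° (west) — does not cross 180°.
Leg 6: +96.8° → -50.7°, shortest Δλ = -147.5° (west) — does not cross 180°.
Total crossings: 0.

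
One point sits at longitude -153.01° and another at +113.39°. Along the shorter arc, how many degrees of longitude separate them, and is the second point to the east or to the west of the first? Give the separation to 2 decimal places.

Raw difference: 113.39 − -153.01 = 266.4°.
Normalise into (−180°, 180°]: 266.4° − 360° = -93.6°.
Negative ⇒ the second point lies to the west; separation 93.60°.

93.60° west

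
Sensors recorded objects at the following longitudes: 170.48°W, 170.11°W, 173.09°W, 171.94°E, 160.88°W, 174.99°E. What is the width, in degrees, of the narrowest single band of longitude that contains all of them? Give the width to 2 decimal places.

27.18°

Sort the longitudes: -173.09°, -170.48°, -170.11°, -160.88°, +171.94°, +174.99°.
Eastward gaps between consecutive values (wrapping around): 2.61°, 0.37°, 9.23°, 332.82°, 3.05°, 11.92°.
Largest gap = 332.82° ⇒ minimal covering band is its complement: 360° − 332.82° = 27.18°.
Band runs from +171.94° eastward to -160.88°, crossing the antimeridian.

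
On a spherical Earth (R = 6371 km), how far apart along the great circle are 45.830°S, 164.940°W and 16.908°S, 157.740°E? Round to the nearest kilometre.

Δλ = 157.740 − -164.940 = 322.680°; wrapped into (−180°, 180°]: -37.320°.
Δφ = -16.908 − -45.830 = 28.922°.
a = sin²(Δφ/2) + cos φ₁ · cos φ₂ · sin²(Δλ/2) = 0.130607.
c = 2·atan2(√a, √(1−a)) = 0.73953 rad → d = 6371·c ≈ 4711.54 km.

4712 km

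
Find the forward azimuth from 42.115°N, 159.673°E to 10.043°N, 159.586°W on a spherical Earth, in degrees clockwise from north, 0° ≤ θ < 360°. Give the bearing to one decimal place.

120.0°

Δλ = -159.586 − 159.673 = -319.259°; wrapped into (−180°, 180°]: 40.741°.
θ = atan2( sin Δλ · cos φ₂ , cos φ₁ · sin φ₂ − sin φ₁ · cos φ₂ · cos Δλ )
  = atan2(0.64264, -0.37096) = 119.996° → normalised to [0°, 360°): 119.996°.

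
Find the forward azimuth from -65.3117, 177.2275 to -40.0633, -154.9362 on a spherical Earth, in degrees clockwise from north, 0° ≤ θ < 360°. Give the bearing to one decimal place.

45.9°

Δλ = -154.9362 − 177.2275 = -332.1637°; wrapped into (−180°, 180°]: 27.8363°.
θ = atan2( sin Δλ · cos φ₂ , cos φ₁ · sin φ₂ − sin φ₁ · cos φ₂ · cos Δλ )
  = atan2(0.35737, 0.34608) = 45.920° → normalised to [0°, 360°): 45.920°.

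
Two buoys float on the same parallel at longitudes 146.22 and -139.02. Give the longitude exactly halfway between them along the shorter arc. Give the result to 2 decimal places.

-176.40°

Signed shortest Δλ from +146.22° to -139.02° is +74.76°.
Midpoint longitude = +146.22° + (+74.76°)/2 = +146.22° + 37.38° = +183.60°.
Normalise into (−180°, 180°]: -176.40°.
(The naïve average (+146.22 + -139.02)/2 = 3.6° is on the wrong side of the globe.)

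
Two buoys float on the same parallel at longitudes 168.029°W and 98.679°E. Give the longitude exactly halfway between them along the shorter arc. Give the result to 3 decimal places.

Signed shortest Δλ from -168.029° to +98.679° is -93.292°.
Midpoint longitude = -168.029° + (-93.292°)/2 = -168.029° − 46.646° = -214.675°.
Normalise into (−180°, 180°]: +145.325°.
(The naïve average (-168.029 + +98.679)/2 = -34.675° is on the wrong side of the globe.)

145.325°E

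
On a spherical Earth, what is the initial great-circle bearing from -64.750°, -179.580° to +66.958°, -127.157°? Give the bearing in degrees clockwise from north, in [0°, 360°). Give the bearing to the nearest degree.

Δλ = -127.157 − -179.580 = 52.423°.
θ = atan2( sin Δλ · cos φ₂ , cos φ₁ · sin φ₂ − sin φ₁ · cos φ₂ · cos Δλ )
  = atan2(0.31020, 0.60842) = 27.015° → normalised to [0°, 360°): 27.015°.

27°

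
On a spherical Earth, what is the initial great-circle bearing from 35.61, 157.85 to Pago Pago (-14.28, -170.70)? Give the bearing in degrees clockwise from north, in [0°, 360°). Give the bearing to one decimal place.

143.4°

Δλ = -170.70 − 157.85 = -328.55°; wrapped into (−180°, 180°]: 31.45°.
θ = atan2( sin Δλ · cos φ₂ , cos φ₁ · sin φ₂ − sin φ₁ · cos φ₂ · cos Δλ )
  = atan2(0.50563, -0.68191) = 143.443° → normalised to [0°, 360°): 143.443°.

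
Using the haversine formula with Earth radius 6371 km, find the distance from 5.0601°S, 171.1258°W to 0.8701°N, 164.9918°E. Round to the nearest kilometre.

2733 km

Δλ = 164.9918 − -171.1258 = 336.1176°; wrapped into (−180°, 180°]: -23.8824°.
Δφ = 0.8701 − -5.0601 = 5.9302°.
a = sin²(Δφ/2) + cos φ₁ · cos φ₂ · sin²(Δλ/2) = 0.045315.
c = 2·atan2(√a, √(1−a)) = 0.42903 rad → d = 6371·c ≈ 2733.34 km.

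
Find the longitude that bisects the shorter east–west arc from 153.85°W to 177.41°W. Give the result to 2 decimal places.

Signed shortest Δλ from -153.85° to -177.41° is -23.56°.
Midpoint longitude = -153.85° + (-23.56°)/2 = -153.85° − 11.78° = -165.63°.

165.63°W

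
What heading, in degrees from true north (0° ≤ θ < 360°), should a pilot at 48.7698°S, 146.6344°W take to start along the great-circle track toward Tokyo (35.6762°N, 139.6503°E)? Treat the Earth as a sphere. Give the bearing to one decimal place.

Δλ = 139.6503 − -146.6344 = 286.2847°; wrapped into (−180°, 180°]: -73.7153°.
θ = atan2( sin Δλ · cos φ₂ , cos φ₁ · sin φ₂ − sin φ₁ · cos φ₂ · cos Δλ )
  = atan2(-0.77974, 0.55569) = -54.524° → normalised to [0°, 360°): 305.476°.

305.5°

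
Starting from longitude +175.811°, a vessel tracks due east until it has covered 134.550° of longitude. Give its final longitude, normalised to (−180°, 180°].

-49.639°

Start at +175.811°; shift +134.550° → +310.361°.
+310.361° lies outside (−180°, 180°]; subtract 360° → -49.639°.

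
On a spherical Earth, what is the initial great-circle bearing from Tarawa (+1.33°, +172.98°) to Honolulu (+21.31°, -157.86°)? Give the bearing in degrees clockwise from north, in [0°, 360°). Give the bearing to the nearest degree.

53°

Δλ = -157.86 − 172.98 = -330.84°; wrapped into (−180°, 180°]: 29.16°.
θ = atan2( sin Δλ · cos φ₂ , cos φ₁ · sin φ₂ − sin φ₁ · cos φ₂ · cos Δλ )
  = atan2(0.45394, 0.34443) = 52.810° → normalised to [0°, 360°): 52.810°.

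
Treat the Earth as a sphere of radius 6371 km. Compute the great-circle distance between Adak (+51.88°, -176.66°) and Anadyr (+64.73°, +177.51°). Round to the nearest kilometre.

Δλ = 177.51 − -176.66 = 354.17°; wrapped into (−180°, 180°]: -5.83°.
Δφ = 64.73 − 51.88 = 12.85°.
a = sin²(Δφ/2) + cos φ₁ · cos φ₂ · sin²(Δλ/2) = 0.013204.
c = 2·atan2(√a, √(1−a)) = 0.23032 rad → d = 6371·c ≈ 1467.39 km.

1467 km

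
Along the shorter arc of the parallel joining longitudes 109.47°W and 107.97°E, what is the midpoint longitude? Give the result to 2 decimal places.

179.25°E

Signed shortest Δλ from -109.47° to +107.97° is -142.56°.
Midpoint longitude = -109.47° + (-142.56°)/2 = -109.47° − 71.28° = -180.75°.
Normalise into (−180°, 180°]: +179.25°.
(The naïve average (-109.47 + +107.97)/2 = -0.75° is on the wrong side of the globe.)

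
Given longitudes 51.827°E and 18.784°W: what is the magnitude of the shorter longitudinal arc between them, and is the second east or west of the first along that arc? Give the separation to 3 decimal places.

70.611° west

Raw difference: -18.784 − 51.827 = -70.611°.
Normalise into (−180°, 180°]: -70.611° stays -70.611°.
Negative ⇒ the second point lies to the west; separation 70.611°.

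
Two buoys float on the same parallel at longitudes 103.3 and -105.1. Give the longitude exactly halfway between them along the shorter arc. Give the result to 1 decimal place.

Signed shortest Δλ from +103.3° to -105.1° is +151.6°.
Midpoint longitude = +103.3° + (+151.6°)/2 = +103.3° + 75.8° = +179.1°.
(The naïve average (+103.3 + -105.1)/2 = -0.9° is on the wrong side of the globe.)

+179.1°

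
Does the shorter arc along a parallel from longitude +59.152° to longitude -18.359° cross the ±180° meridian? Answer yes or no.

Signed shortest Δλ = ((-18.359 − 59.152 + 180) mod 360) − 180 = -77.511°.
Going west by 77.511° from +59.152° reaches -18.359° without touching 180°.

No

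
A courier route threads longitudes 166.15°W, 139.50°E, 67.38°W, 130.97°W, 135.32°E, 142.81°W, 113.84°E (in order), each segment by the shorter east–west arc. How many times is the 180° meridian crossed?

5

Leg 1: -166.15° → +139.50°, shortest Δλ = -54.35° (west) — crosses 180°.
Leg 2: +139.50° → -67.38°, shortest Δλ = 153.12° (east) — crosses 180°.
Leg 3: -67.38° → -130.97°, shortest Δλ = -63.59° (west) — does not cross 180°.
Leg 4: -130.97° → +135.32°, shortest Δλ = -93.71° (west) — crosses 180°.
Leg 5: +135.32° → -142.81°, shortest Δλ = 81.87° (east) — crosses 180°.
Leg 6: -142.81° → +113.84°, shortest Δλ = -103.35° (west) — crosses 180°.
Total crossings: 5.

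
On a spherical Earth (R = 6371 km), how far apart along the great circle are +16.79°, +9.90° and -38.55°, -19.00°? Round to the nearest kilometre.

Δλ = -19.00 − 9.90 = -28.90°.
Δφ = -38.55 − 16.79 = -55.34°.
a = sin²(Δφ/2) + cos φ₁ · cos φ₂ · sin²(Δλ/2) = 0.262269.
c = 2·atan2(√a, √(1−a)) = 1.07531 rad → d = 6371·c ≈ 6850.78 km.

6851 km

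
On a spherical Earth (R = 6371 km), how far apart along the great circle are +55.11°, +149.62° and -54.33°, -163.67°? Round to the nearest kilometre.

Δλ = -163.67 − 149.62 = -313.29°; wrapped into (−180°, 180°]: 46.71°.
Δφ = -54.33 − 55.11 = -109.44°.
a = sin²(Δφ/2) + cos φ₁ · cos φ₂ · sin²(Δλ/2) = 0.718828.
c = 2·atan2(√a, √(1−a)) = 2.02379 rad → d = 6371·c ≈ 12893.54 km.

12894 km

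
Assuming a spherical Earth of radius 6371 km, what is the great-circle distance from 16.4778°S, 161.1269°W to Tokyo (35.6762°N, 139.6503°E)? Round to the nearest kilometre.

Δλ = 139.6503 − -161.1269 = 300.7772°; wrapped into (−180°, 180°]: -59.2228°.
Δφ = 35.6762 − -16.4778 = 52.1540°.
a = sin²(Δφ/2) + cos φ₁ · cos φ₂ · sin²(Δλ/2) = 0.383413.
c = 2·atan2(√a, √(1−a)) = 1.33546 rad → d = 6371·c ≈ 8508.19 km.

8508 km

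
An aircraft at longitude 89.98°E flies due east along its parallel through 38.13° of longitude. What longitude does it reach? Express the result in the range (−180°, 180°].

128.11°E

Start at +89.98°; shift +38.13° → +128.11°.
+128.11° already lies in (−180°, 180°].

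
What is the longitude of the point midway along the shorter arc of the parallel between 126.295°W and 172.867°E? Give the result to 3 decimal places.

156.714°W

Signed shortest Δλ from -126.295° to +172.867° is -60.838°.
Midpoint longitude = -126.295° + (-60.838°)/2 = -126.295° − 30.419° = -156.714°.
(The naïve average (-126.295 + +172.867)/2 = 23.286° is on the wrong side of the globe.)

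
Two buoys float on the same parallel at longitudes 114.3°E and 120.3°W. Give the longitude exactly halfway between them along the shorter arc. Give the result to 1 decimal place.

177.0°E

Signed shortest Δλ from +114.3° to -120.3° is +125.4°.
Midpoint longitude = +114.3° + (+125.4°)/2 = +114.3° + 62.7° = +177.0°.
(The naïve average (+114.3 + -120.3)/2 = -3.0° is on the wrong side of the globe.)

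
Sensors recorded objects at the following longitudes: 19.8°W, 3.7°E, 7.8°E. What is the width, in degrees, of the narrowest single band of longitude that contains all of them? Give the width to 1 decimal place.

Sort the longitudes: -19.8°, +3.7°, +7.8°.
Eastward gaps between consecutive values (wrapping around): 23.5°, 4.1°, 332.4°.
Largest gap = 332.4° ⇒ minimal covering band is its complement: 360° − 332.4° = 27.6°.
Band runs from -19.8° eastward to +7.8°.

27.6°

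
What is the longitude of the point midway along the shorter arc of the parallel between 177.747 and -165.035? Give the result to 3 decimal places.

Signed shortest Δλ from +177.747° to -165.035° is +17.218°.
Midpoint longitude = +177.747° + (+17.218°)/2 = +177.747° + 8.609° = +186.356°.
Normalise into (−180°, 180°]: -173.644°.
(The naïve average (+177.747 + -165.035)/2 = 6.356° is on the wrong side of the globe.)

-173.644°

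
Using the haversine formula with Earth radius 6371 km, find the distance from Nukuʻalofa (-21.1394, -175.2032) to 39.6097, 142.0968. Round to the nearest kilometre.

Δλ = 142.0968 − -175.2032 = 317.3000°; wrapped into (−180°, 180°]: -42.7000°.
Δφ = 39.6097 − -21.1394 = 60.7491°.
a = sin²(Δφ/2) + cos φ₁ · cos φ₂ · sin²(Δλ/2) = 0.350923.
c = 2·atan2(√a, √(1−a)) = 1.26804 rad → d = 6371·c ≈ 8078.67 km.

8079 km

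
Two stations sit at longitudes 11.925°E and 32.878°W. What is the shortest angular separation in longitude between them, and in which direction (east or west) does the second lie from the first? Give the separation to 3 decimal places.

Raw difference: -32.878 − 11.925 = -44.803°.
Normalise into (−180°, 180°]: -44.803° stays -44.803°.
Negative ⇒ the second point lies to the west; separation 44.803°.

44.803° west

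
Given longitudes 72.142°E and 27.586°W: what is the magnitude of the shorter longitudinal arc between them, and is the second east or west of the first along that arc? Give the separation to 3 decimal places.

99.728° west

Raw difference: -27.586 − 72.142 = -99.728°.
Normalise into (−180°, 180°]: -99.728° stays -99.728°.
Negative ⇒ the second point lies to the west; separation 99.728°.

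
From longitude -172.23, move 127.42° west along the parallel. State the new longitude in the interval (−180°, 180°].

+60.35°

Start at -172.23°; shift −127.42° → -299.65°.
-299.65° lies outside (−180°, 180°]; add 360° → +60.35°.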